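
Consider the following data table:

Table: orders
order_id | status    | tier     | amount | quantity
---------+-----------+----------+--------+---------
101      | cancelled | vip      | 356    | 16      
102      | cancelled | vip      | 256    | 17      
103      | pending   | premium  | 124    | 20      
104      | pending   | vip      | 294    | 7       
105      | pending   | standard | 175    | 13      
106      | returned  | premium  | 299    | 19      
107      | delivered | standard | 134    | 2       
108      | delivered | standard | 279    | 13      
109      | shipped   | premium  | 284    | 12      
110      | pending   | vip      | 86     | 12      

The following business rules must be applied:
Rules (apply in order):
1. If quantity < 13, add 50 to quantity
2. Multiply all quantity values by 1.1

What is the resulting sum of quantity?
364.1

Step 1: Apply Rule 1 - Add 50 to records with quantity < 13
  - 4 records affected: 33 + (4 × 50) = 233
  - Unaffected records: 98
  - Sum after Rule 1: 331
Step 2: Apply Rule 2 - Multiply all by 1.1
  - 331 × 1.1 = 364.1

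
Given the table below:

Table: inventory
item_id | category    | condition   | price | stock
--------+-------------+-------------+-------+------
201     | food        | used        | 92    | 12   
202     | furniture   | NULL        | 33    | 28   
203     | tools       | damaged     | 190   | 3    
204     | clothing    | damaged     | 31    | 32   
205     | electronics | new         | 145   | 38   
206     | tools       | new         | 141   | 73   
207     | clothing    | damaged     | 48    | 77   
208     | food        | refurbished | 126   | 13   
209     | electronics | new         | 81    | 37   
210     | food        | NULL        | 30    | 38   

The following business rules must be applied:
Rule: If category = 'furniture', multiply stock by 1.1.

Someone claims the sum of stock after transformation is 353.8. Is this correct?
Yes, the result is correct.

Step 1: Calculate the correct sum after transformation
Step 2: Apply multiplier 1.1 to records where category = 'furniture'
Step 3: Correct result = 353.8
Step 4: Claimed result = 353.8
Step 5: 353.8 = 353.8 ✓
Conclusion: The claimed result is correct.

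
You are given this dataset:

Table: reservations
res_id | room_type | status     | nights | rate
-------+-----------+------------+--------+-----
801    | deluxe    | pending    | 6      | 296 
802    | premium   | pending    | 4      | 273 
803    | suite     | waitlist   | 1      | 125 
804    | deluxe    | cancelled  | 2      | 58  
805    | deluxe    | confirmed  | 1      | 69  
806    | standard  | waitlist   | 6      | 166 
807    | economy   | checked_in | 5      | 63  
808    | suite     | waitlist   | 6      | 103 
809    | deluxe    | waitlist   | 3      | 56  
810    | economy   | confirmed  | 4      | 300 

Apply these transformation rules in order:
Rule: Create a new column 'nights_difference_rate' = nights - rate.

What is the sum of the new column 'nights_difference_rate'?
-1471

Step 1: For each record, compute nights - rate
Example calculations:
  6 - 296 = -290
  4 - 273 = -269
  1 - 125 = -124
  ...
Step 2: Sum all derived values
Step 3: Total = -1471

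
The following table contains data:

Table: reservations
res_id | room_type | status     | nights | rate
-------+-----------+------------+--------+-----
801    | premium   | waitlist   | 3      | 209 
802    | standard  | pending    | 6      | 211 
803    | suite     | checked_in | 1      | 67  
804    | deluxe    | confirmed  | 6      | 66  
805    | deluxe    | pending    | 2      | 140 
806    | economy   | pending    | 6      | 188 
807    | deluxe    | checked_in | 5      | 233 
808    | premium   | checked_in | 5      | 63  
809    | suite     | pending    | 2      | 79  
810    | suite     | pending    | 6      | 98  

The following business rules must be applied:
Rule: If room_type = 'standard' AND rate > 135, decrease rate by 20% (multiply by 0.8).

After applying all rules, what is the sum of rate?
1311.8

Step 1: Find records where room_type = 'standard' AND rate > 135
Step 2: 1 records match, summing to 211
Step 3: After multiplier: 211 × 0.8 = 168.8
Step 4: Unaffected records sum: 1143
Step 5: Final sum = 168.8 + 1143 = 1311.8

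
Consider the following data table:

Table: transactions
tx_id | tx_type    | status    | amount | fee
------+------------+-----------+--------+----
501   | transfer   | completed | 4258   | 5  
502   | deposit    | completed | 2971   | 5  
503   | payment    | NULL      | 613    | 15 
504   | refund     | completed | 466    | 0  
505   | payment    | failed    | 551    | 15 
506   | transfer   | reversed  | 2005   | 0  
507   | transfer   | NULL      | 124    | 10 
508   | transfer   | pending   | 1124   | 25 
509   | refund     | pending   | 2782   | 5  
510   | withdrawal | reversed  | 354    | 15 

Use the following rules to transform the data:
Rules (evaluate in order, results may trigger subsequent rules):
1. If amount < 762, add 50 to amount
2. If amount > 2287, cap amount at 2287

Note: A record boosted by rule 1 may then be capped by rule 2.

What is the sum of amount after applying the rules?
12348

Step 1: Apply rule 1 to records with amount < 762
  - 5 records get bonus of 50
  - Of these, 0 records then exceed 2287 and get capped
Step 2: Apply rule 2 to records with amount > 2287
  - 3 records (original) are capped
Step 3: Calculate final sum = 12348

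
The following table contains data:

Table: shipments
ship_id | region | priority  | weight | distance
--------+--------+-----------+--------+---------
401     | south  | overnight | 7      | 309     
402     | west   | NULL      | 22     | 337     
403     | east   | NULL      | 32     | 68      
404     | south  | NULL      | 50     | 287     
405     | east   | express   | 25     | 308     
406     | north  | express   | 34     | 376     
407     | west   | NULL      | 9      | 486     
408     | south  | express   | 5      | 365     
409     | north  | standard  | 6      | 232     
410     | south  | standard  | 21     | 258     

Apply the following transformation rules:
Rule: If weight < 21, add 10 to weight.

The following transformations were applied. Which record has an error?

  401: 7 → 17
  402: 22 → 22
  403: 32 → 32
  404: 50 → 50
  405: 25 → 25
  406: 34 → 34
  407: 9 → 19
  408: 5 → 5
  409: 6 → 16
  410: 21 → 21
Record 408 has an error. The correct transformed value should be 15, not 5.

Step 1: Check each record against the rule
Step 2: Record 408 has weight = 5
Step 3: Since 5 < 21, the bonus should have been applied
Step 4: Correct value = 15, but claimed value = 5
Conclusion: Record 408 has the error.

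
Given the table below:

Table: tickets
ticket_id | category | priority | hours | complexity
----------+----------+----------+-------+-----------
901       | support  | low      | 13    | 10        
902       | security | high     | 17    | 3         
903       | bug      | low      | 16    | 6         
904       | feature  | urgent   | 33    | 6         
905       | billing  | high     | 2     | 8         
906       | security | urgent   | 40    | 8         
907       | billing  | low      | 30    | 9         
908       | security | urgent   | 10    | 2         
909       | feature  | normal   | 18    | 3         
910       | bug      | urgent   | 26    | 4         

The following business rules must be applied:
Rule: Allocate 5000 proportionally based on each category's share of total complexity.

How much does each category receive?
billing: 1440.68, bug: 847.46, feature: 762.71, security: 1101.69, support: 847.46

Step 1: Calculate total complexity = 59
Step 2: Calculate each category's proportion:
  billing: 17/59 = 28.81% → 1440.68
  bug: 10/59 = 16.95% → 847.46
  feature: 9/59 = 15.25% → 762.71
  security: 13/59 = 22.03% → 1101.69
  support: 10/59 = 16.95% → 847.46
Step 3: Verify: sum of allocations ≈ 5000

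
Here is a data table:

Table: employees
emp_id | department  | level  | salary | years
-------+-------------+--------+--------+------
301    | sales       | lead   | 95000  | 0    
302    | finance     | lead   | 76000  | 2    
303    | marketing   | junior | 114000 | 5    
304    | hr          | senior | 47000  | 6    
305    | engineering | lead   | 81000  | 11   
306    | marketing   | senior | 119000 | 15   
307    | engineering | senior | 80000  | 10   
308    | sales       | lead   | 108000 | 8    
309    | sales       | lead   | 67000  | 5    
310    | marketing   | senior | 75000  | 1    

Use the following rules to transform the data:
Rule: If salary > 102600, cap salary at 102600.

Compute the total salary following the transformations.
828800

Step 1: 3 records have salary > 102600
Step 2: These records originally summed to 341000
Step 3: After capping: 3 × 102600 = 307800
Step 4: Unaffected records sum: 521000
Step 5: Final sum = 307800 + 521000 = 828800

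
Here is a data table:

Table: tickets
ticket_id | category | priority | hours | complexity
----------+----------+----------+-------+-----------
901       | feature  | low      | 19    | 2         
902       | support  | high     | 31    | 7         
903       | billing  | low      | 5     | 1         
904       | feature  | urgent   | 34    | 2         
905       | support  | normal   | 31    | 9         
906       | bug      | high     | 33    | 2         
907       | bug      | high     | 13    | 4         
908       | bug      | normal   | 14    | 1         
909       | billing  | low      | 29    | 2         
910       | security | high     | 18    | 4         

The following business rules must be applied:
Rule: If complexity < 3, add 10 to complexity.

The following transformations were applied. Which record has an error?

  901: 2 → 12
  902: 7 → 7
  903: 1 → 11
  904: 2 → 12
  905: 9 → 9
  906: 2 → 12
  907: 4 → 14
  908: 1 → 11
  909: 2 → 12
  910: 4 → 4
Record 907 has an error. The correct transformed value should be 4, not 14.

Step 1: Check each record against the rule
Step 2: Record 907 has complexity = 4
Step 3: Since 4 >= 3, the bonus should not have been applied
Step 4: Correct value = 4, but claimed value = 14
Conclusion: Record 907 has the error.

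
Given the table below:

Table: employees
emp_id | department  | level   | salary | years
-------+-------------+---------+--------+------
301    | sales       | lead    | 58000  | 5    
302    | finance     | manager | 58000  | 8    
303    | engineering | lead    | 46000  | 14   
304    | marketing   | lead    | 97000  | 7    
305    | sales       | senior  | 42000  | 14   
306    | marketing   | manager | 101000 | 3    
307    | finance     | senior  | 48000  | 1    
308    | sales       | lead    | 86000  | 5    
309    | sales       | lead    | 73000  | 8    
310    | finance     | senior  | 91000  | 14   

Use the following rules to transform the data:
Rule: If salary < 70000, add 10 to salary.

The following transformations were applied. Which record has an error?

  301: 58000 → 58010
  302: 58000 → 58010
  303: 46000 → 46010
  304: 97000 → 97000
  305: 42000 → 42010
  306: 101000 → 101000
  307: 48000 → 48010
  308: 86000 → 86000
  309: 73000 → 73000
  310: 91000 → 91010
Record 310 has an error. The correct transformed value should be 91000, not 91010.

Step 1: Check each record against the rule
Step 2: Record 310 has salary = 91000
Step 3: Since 91000 >= 70000, the bonus should not have been applied
Step 4: Correct value = 91000, but claimed value = 91010
Conclusion: Record 310 has the error.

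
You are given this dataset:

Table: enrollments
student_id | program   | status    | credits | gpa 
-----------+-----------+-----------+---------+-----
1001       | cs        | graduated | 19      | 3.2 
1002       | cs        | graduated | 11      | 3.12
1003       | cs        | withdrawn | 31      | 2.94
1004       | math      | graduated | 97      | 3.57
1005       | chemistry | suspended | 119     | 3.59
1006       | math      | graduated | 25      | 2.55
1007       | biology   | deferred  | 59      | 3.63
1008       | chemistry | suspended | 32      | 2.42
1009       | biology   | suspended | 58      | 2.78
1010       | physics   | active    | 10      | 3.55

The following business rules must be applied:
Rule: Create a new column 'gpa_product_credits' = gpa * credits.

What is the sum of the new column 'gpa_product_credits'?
1511.86

Step 1: For each record, compute gpa * credits
Example calculations:
  3.2 * 19 = 60.8
  3.12 * 11 = 34.32
  2.94 * 31 = 91.14
  ...
Step 2: Sum all derived values
Step 3: Total = 1511.86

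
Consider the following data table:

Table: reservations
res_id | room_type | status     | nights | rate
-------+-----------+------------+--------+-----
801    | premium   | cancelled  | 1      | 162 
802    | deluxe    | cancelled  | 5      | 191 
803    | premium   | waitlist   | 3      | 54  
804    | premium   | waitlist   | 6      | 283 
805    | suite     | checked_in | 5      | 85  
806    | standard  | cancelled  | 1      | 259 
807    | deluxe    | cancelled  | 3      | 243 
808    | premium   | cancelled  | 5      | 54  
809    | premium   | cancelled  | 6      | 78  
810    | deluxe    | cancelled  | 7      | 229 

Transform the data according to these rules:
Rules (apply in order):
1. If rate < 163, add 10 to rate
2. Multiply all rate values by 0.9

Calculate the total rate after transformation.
1519.2

Step 1: Apply Rule 1 - Add 10 to records with rate < 163
  - 5 records affected: 433 + (5 × 10) = 483
  - Unaffected records: 1205
  - Sum after Rule 1: 1688
Step 2: Apply Rule 2 - Multiply all by 0.9
  - 1688 × 0.9 = 1519.2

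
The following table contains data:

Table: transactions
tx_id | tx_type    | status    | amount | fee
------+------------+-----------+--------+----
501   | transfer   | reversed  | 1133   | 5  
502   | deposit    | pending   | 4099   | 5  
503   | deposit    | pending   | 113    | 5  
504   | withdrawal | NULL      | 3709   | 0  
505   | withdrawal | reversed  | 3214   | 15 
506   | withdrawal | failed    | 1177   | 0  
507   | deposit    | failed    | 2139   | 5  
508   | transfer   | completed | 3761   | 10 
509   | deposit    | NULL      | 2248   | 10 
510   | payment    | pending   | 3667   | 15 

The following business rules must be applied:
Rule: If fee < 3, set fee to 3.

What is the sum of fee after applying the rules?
76

Step 1: 2 records have fee < 3
Step 2: These records originally summed to 0
Step 3: After setting to minimum: 2 × 3 = 6
Step 4: Unaffected records sum: 70
Step 5: Final sum = 6 + 70 = 76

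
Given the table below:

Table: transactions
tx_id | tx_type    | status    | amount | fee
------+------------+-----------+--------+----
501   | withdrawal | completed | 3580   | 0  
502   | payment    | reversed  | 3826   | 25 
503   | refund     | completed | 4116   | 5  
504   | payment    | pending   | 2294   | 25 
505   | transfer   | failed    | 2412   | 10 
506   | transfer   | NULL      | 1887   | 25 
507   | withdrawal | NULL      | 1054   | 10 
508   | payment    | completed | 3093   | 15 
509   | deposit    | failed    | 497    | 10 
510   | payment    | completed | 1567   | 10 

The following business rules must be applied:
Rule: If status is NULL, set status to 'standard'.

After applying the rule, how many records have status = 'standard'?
2

Step 1: Count records where status IS NULL
Step 2: Found 2 records with NULL status
Step 3: These records will have status set to 'standard'
Step 4: Records already having status = 'standard': 0
Step 5: Answer: 2 + 0 = 2 records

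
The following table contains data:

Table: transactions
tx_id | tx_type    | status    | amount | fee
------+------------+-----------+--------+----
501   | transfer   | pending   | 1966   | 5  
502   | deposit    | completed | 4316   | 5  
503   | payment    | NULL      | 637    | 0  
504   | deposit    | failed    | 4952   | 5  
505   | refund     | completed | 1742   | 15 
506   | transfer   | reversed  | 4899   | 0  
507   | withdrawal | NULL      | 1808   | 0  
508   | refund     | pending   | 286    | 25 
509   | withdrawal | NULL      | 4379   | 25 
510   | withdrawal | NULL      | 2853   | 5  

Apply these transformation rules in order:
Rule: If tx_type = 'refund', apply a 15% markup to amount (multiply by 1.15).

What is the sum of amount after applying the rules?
28142.2

Step 1: Records with tx_type = 'refund' have total amount = 2028
Step 2: Apply multiplier: 2028 × 1.15 = 2332.2
Step 3: Other records total: 25810
Step 4: Final sum = 2332.2 + 25810 = 28142.2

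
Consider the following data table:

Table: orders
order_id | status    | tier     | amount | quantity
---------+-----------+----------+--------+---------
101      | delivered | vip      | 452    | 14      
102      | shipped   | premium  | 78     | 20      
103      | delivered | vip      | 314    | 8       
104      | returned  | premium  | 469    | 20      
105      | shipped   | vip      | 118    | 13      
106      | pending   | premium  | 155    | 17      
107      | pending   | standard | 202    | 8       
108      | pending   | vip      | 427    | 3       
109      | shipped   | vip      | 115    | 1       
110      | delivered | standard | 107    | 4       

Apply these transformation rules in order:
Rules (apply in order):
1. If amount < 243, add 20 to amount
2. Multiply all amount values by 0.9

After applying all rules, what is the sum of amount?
2301.3

Step 1: Apply Rule 1 - Add 20 to records with amount < 243
  - 6 records affected: 775 + (6 × 20) = 895
  - Unaffected records: 1662
  - Sum after Rule 1: 2557
Step 2: Apply Rule 2 - Multiply all by 0.9
  - 2557 × 0.9 = 2301.3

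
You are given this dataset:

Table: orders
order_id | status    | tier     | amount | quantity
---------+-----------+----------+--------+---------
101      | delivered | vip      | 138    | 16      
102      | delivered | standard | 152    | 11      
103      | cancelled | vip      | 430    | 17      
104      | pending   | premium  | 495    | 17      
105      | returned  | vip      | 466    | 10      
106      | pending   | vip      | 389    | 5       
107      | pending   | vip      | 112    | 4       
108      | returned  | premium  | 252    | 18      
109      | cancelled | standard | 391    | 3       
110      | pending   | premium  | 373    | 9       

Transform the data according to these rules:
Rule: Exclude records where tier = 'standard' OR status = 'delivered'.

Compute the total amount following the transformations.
2517

Step 1: Find records where tier = 'standard' OR status = 'delivered'
Step 2: 3 records match, summing to 681
Step 3: Original sum: 3198
Step 4: Remaining sum = 3198 - 681 = 2517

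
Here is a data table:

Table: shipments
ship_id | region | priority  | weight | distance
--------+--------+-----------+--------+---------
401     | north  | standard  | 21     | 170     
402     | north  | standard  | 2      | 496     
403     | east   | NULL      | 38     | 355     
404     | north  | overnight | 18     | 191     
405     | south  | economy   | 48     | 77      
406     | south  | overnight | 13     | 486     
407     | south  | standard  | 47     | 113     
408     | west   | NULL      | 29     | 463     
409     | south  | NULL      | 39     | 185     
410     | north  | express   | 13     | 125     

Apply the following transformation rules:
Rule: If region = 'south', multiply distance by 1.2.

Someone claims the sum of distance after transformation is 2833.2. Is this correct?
Yes, the result is correct.

Step 1: Calculate the correct sum after transformation
Step 2: Apply multiplier 1.2 to records where region = 'south'
Step 3: Correct result = 2833.2
Step 4: Claimed result = 2833.2
Step 5: 2833.2 = 2833.2 ✓
Conclusion: The claimed result is correct.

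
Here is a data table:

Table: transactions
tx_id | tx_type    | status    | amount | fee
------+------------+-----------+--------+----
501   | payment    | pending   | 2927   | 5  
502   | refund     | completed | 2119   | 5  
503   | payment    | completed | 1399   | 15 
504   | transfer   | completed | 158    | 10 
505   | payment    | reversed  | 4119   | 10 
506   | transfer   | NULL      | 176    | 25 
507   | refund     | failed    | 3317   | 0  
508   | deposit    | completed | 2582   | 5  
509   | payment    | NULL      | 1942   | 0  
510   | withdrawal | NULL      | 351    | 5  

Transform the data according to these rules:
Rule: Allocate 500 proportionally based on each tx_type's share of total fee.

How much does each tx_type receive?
deposit: 31.25, payment: 187.5, refund: 31.25, transfer: 218.75, withdrawal: 31.25

Step 1: Calculate total fee = 80
Step 2: Calculate each tx_type's proportion:
  deposit: 5/80 = 6.25% → 31.25
  payment: 30/80 = 37.50% → 187.5
  refund: 5/80 = 6.25% → 31.25
  transfer: 35/80 = 43.75% → 218.75
  withdrawal: 5/80 = 6.25% → 31.25
Step 3: Verify: sum of allocations ≈ 500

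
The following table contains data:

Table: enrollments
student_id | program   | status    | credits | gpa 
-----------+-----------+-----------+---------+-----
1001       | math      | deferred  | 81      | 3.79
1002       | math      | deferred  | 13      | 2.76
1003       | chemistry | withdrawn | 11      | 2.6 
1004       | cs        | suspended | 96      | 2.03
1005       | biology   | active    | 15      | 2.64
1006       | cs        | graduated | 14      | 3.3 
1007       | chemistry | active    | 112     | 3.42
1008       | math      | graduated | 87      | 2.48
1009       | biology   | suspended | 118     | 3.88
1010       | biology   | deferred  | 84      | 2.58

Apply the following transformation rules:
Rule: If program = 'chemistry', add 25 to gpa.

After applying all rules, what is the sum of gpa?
79.48

Step 1: Count records where program = 'chemistry': 2
Step 2: Total bonus added: 2 × 25 = 50
Step 3: Original sum of gpa: 29.48
Step 4: Final sum = 29.48 + 50 = 79.48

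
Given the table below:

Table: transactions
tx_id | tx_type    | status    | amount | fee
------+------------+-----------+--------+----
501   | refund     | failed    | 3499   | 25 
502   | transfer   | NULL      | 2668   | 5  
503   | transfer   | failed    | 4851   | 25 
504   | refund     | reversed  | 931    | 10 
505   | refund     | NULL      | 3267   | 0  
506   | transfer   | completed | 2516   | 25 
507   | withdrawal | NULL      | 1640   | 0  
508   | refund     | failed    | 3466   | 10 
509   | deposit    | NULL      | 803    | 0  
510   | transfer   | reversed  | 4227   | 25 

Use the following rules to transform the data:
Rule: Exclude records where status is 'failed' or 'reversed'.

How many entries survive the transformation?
5

Step 1: Count records to exclude
  - 3 (failed) + 2 (reversed) = 5 records
Step 2: Total records: 10
Step 3: Remaining = 10 - 5 = 5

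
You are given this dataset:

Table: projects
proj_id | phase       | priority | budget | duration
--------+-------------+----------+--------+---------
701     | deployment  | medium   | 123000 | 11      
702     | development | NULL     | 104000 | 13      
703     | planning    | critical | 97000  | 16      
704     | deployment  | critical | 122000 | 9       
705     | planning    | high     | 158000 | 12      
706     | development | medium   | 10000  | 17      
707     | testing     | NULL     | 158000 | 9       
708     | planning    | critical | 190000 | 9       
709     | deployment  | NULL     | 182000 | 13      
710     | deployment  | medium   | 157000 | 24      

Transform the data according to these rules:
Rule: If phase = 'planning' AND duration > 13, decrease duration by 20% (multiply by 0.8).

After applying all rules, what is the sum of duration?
129.8

Step 1: Find records where phase = 'planning' AND duration > 13
Step 2: 1 records match, summing to 16
Step 3: After multiplier: 16 × 0.8 = 12.8
Step 4: Unaffected records sum: 117
Step 5: Final sum = 12.8 + 117 = 129.8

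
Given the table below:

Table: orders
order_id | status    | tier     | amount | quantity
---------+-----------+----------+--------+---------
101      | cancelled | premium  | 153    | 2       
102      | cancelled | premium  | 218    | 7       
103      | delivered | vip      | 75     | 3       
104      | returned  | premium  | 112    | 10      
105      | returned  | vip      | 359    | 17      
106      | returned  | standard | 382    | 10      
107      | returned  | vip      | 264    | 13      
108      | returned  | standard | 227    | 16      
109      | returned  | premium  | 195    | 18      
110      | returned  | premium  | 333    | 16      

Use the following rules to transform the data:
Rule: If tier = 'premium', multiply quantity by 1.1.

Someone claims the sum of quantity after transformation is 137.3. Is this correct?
No, the correct result is 117.3.

Step 1: Calculate the correct sum after transformation
Step 2: Apply multiplier 1.1 to records where tier = 'premium'
Step 3: Correct result = 117.3
Step 4: Claimed result = 137.3
Step 5: 117.3 ≠ 137.3
Conclusion: The claimed result is incorrect. The correct answer is 117.3.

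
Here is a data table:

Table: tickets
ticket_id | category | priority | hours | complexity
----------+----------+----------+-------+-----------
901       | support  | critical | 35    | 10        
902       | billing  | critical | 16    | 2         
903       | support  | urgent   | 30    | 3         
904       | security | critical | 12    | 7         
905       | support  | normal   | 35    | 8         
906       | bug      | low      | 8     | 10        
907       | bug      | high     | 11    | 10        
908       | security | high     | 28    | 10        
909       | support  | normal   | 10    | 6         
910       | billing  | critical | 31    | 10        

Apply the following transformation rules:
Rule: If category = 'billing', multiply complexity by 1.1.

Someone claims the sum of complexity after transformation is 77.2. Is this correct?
Yes, the result is correct.

Step 1: Calculate the correct sum after transformation
Step 2: Apply multiplier 1.1 to records where category = 'billing'
Step 3: Correct result = 77.2
Step 4: Claimed result = 77.2
Step 5: 77.2 = 77.2 ✓
Conclusion: The claimed result is correct.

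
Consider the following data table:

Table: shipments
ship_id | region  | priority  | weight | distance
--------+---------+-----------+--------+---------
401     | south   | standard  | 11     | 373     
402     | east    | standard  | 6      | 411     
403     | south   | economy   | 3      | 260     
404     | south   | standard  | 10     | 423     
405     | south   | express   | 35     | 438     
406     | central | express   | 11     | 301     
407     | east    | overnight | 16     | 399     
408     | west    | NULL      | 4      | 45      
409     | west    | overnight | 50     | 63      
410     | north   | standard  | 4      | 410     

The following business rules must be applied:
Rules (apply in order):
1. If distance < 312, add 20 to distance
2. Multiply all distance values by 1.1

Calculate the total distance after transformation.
3523.3

Step 1: Apply Rule 1 - Add 20 to records with distance < 312
  - 4 records affected: 669 + (4 × 20) = 749
  - Unaffected records: 2454
  - Sum after Rule 1: 3203
Step 2: Apply Rule 2 - Multiply all by 1.1
  - 3203 × 1.1 = 3523.3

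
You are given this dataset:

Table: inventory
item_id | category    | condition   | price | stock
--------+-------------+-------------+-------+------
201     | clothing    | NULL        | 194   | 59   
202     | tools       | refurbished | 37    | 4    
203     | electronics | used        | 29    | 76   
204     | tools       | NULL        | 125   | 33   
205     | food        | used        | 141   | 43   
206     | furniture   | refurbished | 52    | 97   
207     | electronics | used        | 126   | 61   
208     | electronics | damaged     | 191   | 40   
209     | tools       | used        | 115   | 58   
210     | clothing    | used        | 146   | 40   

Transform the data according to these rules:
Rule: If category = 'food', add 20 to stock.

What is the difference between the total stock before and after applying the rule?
20

Step 1: Original sum of stock = 511
Step 2: 1 records have category = 'food'
Step 3: Each affected record changes by 20
Step 4: Total change = 1 × 20 = 20
Step 5: New sum = 511 + 20 = 531
Step 6: Difference = |531 - 511| = 20
        (Sum increased by 20)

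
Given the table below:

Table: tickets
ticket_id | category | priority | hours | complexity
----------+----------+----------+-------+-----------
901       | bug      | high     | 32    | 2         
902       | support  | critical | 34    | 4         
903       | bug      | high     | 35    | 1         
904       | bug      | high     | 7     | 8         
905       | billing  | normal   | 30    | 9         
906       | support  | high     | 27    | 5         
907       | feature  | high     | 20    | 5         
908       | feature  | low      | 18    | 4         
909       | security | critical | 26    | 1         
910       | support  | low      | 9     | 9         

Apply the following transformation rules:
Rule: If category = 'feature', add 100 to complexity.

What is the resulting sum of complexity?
248

Step 1: Count records where category = 'feature': 2
Step 2: Total bonus added: 2 × 100 = 200
Step 3: Original sum of complexity: 48
Step 4: Final sum = 48 + 200 = 248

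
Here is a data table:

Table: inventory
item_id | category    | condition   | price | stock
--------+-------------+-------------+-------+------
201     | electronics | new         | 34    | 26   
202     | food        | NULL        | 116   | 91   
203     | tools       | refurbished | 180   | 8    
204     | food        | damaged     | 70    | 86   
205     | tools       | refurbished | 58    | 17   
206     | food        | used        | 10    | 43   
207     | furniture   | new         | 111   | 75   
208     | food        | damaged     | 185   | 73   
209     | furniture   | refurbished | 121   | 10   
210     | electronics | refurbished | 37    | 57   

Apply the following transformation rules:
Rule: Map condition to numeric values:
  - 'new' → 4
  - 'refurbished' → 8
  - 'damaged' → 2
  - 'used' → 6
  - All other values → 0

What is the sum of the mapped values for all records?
50

Step 1: Apply mapping to each record
Step 2: Count by status:
  'new': 2 records × 4 = 8
  'refurbished': 4 records × 8 = 32
  'damaged': 2 records × 2 = 4
  'used': 1 records × 6 = 6
Step 3: Sum all mapped values = 50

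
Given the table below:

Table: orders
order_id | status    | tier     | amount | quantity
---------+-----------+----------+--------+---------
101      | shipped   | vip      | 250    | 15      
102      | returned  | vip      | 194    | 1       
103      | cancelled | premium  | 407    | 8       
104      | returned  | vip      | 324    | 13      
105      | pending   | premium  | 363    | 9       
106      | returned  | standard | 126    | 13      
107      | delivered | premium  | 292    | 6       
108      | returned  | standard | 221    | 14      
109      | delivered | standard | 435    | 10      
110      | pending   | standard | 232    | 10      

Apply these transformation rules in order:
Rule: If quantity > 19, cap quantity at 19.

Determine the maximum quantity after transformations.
15

Step 1: Original maximum quantity = 15
Step 2: Check cap of 19 against maximum
Step 3: No records exceed the cap (max 15 <= cap 19), so no capping applies
Step 4: Maximum after transformation = 15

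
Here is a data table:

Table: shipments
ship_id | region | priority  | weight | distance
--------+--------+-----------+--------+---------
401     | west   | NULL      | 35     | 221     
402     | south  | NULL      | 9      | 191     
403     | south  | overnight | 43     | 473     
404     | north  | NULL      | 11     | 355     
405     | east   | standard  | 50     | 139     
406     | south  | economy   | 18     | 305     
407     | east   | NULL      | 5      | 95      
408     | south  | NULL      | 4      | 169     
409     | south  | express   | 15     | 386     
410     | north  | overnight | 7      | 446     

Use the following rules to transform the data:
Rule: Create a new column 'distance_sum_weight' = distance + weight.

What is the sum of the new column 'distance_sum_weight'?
2977

Step 1: For each record, compute distance + weight
Example calculations:
  221 + 35 = 256
  191 + 9 = 200
  473 + 43 = 516
  ...
Step 2: Sum all derived values
Step 3: Total = 2977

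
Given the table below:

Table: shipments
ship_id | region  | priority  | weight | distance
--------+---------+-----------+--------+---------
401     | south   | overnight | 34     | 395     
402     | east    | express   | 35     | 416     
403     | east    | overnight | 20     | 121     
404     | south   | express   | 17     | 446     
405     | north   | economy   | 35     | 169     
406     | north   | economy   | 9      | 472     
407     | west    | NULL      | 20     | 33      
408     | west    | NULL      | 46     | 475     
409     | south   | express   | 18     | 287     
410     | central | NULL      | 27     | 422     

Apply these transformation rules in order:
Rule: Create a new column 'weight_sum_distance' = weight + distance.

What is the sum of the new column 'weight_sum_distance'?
3497

Step 1: For each record, compute weight + distance
Example calculations:
  34 + 395 = 429
  35 + 416 = 451
  20 + 121 = 141
  ...
Step 2: Sum all derived values
Step 3: Total = 3497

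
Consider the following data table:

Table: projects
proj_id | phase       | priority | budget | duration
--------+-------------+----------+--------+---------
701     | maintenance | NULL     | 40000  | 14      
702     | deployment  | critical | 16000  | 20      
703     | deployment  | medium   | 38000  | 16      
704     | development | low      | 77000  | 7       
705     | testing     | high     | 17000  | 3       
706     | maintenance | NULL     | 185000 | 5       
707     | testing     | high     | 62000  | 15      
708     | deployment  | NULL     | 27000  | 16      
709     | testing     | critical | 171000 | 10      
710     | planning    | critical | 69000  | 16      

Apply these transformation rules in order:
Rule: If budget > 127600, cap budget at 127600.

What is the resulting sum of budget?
601200

Step 1: 2 records have budget > 127600
Step 2: These records originally summed to 356000
Step 3: After capping: 2 × 127600 = 255200
Step 4: Unaffected records sum: 346000
Step 5: Final sum = 255200 + 346000 = 601200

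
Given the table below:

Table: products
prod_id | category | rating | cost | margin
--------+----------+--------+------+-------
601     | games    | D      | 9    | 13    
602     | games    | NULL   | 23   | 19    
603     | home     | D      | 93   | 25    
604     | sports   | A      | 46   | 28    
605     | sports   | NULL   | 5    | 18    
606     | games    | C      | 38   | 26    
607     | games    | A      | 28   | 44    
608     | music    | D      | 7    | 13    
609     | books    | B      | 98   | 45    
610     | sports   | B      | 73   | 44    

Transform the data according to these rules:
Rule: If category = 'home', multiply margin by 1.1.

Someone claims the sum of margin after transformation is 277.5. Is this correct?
Yes, the result is correct.

Step 1: Calculate the correct sum after transformation
Step 2: Apply multiplier 1.1 to records where category = 'home'
Step 3: Correct result = 277.5
Step 4: Claimed result = 277.5
Step 5: 277.5 = 277.5 ✓
Conclusion: The claimed result is correct.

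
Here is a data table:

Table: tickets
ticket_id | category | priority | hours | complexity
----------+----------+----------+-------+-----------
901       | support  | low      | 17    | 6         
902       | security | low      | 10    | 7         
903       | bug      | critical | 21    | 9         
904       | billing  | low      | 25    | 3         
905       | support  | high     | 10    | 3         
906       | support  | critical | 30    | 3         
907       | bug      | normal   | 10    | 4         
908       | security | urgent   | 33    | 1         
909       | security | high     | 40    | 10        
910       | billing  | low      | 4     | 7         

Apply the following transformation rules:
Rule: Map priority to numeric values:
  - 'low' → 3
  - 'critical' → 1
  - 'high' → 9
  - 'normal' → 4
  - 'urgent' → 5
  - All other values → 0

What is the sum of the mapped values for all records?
41

Step 1: Apply mapping to each record
Step 2: Count by status:
  'low': 4 records × 3 = 12
  'critical': 2 records × 1 = 2
  'high': 2 records × 9 = 18
  'normal': 1 records × 4 = 4
  'urgent': 1 records × 5 = 5
Step 3: Sum all mapped values = 41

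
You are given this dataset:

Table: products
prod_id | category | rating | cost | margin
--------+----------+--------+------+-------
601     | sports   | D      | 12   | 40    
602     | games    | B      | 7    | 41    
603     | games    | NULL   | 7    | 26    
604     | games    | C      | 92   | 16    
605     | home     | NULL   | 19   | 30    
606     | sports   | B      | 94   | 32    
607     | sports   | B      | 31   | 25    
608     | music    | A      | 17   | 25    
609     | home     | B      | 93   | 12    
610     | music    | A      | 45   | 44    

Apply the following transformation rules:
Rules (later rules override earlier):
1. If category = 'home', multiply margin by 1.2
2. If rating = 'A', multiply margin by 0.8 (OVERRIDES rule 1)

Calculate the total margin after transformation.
285.6

Step 1: Rule 2 takes priority for records with rating = 'A'
  - 2 records: 69 × 0.8 = 55.2
Step 2: Rule 1 applies to remaining records with category = 'home'
  - 2 records: 42 × 1.2 = 50.4
Step 3: Other records unchanged: 180
Step 4: Final sum = 55.2 + 50.4 + 180 = 285.6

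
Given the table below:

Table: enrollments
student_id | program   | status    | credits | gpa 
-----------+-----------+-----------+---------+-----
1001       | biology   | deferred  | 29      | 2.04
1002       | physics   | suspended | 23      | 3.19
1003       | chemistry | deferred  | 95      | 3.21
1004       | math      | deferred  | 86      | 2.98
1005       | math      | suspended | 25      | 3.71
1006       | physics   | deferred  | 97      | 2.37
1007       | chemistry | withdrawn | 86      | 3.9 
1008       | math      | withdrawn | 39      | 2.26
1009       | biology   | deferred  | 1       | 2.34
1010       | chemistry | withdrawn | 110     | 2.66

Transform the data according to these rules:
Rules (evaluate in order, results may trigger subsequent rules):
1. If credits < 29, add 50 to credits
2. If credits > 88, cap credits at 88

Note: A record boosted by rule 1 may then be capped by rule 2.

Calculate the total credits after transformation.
703

Step 1: Apply rule 1 to records with credits < 29
  - 3 records get bonus of 50
  - Of these, 0 records then exceed 88 and get capped
Step 2: Apply rule 2 to records with credits > 88
  - 3 records (original) are capped
Step 3: Calculate final sum = 703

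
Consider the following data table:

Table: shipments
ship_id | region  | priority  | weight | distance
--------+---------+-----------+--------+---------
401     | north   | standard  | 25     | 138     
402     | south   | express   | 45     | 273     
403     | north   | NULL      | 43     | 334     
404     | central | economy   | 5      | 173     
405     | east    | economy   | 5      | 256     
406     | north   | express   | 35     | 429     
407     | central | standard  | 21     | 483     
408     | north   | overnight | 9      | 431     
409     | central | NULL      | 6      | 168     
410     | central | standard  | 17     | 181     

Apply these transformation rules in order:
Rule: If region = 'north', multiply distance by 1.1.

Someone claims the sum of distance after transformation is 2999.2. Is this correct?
Yes, the result is correct.

Step 1: Calculate the correct sum after transformation
Step 2: Apply multiplier 1.1 to records where region = 'north'
Step 3: Correct result = 2999.2
Step 4: Claimed result = 2999.2
Step 5: 2999.2 = 2999.2 ✓
Conclusion: The claimed result is correct.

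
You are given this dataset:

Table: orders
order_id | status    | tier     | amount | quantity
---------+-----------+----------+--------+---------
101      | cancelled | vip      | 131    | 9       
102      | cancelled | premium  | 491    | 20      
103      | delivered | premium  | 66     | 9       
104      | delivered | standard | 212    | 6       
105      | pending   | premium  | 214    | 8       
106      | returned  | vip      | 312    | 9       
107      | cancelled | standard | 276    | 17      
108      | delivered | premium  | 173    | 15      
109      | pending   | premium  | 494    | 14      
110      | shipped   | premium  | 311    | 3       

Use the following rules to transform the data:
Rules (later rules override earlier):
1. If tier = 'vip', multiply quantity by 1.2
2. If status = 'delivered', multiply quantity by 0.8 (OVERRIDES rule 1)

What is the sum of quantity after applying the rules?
107.6

Step 1: Rule 2 takes priority for records with status = 'delivered'
  - 3 records: 30 × 0.8 = 24.0
Step 2: Rule 1 applies to remaining records with tier = 'vip'
  - 2 records: 18 × 1.2 = 21.6
Step 3: Other records unchanged: 62
Step 4: Final sum = 24.0 + 21.6 + 62 = 107.6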